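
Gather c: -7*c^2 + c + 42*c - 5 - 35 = -7*c^2 + 43*c - 40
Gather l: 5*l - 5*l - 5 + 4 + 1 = 0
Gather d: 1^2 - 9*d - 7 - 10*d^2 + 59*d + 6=-10*d^2 + 50*d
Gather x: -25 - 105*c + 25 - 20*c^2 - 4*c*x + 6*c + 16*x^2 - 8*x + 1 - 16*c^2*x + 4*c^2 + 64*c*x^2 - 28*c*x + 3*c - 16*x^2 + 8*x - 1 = -16*c^2 + 64*c*x^2 - 96*c + x*(-16*c^2 - 32*c)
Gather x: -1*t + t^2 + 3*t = t^2 + 2*t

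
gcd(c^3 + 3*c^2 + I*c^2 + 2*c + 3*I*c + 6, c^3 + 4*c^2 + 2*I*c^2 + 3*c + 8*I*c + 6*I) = c^2 + c*(3 + 2*I) + 6*I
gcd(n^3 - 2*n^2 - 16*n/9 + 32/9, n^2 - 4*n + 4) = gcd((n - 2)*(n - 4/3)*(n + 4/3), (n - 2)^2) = n - 2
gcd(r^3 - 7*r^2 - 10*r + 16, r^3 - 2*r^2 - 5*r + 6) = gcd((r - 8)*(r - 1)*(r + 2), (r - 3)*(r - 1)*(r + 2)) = r^2 + r - 2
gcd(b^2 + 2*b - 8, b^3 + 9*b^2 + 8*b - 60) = b - 2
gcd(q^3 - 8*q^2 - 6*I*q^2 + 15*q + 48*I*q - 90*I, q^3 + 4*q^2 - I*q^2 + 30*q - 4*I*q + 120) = q - 6*I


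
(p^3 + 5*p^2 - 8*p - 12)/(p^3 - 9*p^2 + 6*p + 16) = (p + 6)/(p - 8)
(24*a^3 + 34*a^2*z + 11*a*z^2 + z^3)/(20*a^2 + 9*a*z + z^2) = (6*a^2 + 7*a*z + z^2)/(5*a + z)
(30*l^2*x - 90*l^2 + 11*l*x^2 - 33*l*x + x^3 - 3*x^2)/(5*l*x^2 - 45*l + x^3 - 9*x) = (6*l + x)/(x + 3)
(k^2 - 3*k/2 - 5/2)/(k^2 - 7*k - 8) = (k - 5/2)/(k - 8)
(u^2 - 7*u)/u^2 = (u - 7)/u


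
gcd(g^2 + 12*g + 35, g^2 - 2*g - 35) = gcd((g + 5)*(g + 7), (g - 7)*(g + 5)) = g + 5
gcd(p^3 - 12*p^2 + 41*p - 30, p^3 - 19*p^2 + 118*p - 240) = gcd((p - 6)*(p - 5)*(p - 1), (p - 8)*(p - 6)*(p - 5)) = p^2 - 11*p + 30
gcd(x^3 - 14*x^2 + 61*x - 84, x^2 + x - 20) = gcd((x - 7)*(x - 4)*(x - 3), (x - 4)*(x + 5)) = x - 4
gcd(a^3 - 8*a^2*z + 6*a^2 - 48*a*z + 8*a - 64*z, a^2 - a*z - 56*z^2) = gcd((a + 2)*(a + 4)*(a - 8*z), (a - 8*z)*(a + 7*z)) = -a + 8*z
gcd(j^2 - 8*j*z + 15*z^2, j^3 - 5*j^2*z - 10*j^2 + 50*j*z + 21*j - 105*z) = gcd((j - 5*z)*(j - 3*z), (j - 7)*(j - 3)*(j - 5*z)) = -j + 5*z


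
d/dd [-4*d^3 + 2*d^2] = 4*d*(1 - 3*d)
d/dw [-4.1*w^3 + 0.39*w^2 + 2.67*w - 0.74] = -12.3*w^2 + 0.78*w + 2.67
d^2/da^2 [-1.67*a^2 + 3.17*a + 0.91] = -3.34000000000000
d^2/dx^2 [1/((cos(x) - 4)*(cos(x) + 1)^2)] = (-9*sin(x)^4 + 79*sin(x)^2 + 2*cos(x) + 10*cos(3*x) + 12)/((cos(x) - 4)^3*(cos(x) + 1)^4)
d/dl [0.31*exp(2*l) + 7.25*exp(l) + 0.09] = (0.62*exp(l) + 7.25)*exp(l)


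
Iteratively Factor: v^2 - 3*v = (v - 3)*(v)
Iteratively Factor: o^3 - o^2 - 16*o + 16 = (o - 1)*(o^2 - 16) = (o - 4)*(o - 1)*(o + 4)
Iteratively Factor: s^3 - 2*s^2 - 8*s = (s + 2)*(s^2 - 4*s) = (s - 4)*(s + 2)*(s)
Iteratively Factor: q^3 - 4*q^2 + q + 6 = (q - 3)*(q^2 - q - 2) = (q - 3)*(q - 2)*(q + 1)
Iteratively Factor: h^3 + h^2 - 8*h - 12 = (h + 2)*(h^2 - h - 6) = (h + 2)^2*(h - 3)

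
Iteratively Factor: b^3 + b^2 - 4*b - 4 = (b + 1)*(b^2 - 4) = (b - 2)*(b + 1)*(b + 2)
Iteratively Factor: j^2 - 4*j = (j - 4)*(j)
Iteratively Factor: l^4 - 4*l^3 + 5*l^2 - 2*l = (l - 2)*(l^3 - 2*l^2 + l) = l*(l - 2)*(l^2 - 2*l + 1) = l*(l - 2)*(l - 1)*(l - 1)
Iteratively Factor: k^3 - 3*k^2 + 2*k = (k - 1)*(k^2 - 2*k) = k*(k - 1)*(k - 2)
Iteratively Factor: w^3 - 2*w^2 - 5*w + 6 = (w - 3)*(w^2 + w - 2) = (w - 3)*(w - 1)*(w + 2)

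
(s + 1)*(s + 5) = s^2 + 6*s + 5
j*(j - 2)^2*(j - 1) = j^4 - 5*j^3 + 8*j^2 - 4*j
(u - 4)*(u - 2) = u^2 - 6*u + 8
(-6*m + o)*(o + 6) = -6*m*o - 36*m + o^2 + 6*o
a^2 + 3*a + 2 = (a + 1)*(a + 2)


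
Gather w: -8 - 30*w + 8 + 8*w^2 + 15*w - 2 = 8*w^2 - 15*w - 2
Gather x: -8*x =-8*x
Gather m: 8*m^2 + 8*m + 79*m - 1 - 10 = 8*m^2 + 87*m - 11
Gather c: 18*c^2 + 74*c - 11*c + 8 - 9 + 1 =18*c^2 + 63*c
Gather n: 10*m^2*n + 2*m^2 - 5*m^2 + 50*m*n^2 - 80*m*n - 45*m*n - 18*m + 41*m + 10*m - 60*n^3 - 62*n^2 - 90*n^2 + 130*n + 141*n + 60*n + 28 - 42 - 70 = -3*m^2 + 33*m - 60*n^3 + n^2*(50*m - 152) + n*(10*m^2 - 125*m + 331) - 84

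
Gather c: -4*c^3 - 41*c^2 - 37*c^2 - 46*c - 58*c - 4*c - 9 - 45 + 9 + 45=-4*c^3 - 78*c^2 - 108*c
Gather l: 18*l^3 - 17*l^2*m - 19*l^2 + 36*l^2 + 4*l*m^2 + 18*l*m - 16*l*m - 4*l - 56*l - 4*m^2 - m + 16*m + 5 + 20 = 18*l^3 + l^2*(17 - 17*m) + l*(4*m^2 + 2*m - 60) - 4*m^2 + 15*m + 25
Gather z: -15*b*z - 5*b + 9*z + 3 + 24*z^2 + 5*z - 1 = -5*b + 24*z^2 + z*(14 - 15*b) + 2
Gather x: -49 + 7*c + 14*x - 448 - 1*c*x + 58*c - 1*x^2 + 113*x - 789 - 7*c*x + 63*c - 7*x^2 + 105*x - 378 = 128*c - 8*x^2 + x*(232 - 8*c) - 1664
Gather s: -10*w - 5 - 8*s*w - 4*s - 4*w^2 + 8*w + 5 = s*(-8*w - 4) - 4*w^2 - 2*w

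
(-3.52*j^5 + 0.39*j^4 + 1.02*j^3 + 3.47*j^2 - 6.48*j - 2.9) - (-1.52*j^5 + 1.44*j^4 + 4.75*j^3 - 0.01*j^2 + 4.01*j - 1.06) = -2.0*j^5 - 1.05*j^4 - 3.73*j^3 + 3.48*j^2 - 10.49*j - 1.84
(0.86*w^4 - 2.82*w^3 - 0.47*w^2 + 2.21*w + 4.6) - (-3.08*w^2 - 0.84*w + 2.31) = 0.86*w^4 - 2.82*w^3 + 2.61*w^2 + 3.05*w + 2.29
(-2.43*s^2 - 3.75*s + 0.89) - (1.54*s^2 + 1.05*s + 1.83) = -3.97*s^2 - 4.8*s - 0.94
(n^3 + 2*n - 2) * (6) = 6*n^3 + 12*n - 12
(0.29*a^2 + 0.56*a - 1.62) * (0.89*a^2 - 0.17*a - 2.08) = 0.2581*a^4 + 0.4491*a^3 - 2.1402*a^2 - 0.8894*a + 3.3696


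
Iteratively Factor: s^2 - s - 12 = (s - 4)*(s + 3)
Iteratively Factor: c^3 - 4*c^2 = (c)*(c^2 - 4*c) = c^2*(c - 4)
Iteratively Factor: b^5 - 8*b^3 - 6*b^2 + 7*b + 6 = (b + 1)*(b^4 - b^3 - 7*b^2 + b + 6) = (b + 1)*(b + 2)*(b^3 - 3*b^2 - b + 3) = (b + 1)^2*(b + 2)*(b^2 - 4*b + 3) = (b - 1)*(b + 1)^2*(b + 2)*(b - 3)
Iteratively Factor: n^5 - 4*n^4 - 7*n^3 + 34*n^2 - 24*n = (n + 3)*(n^4 - 7*n^3 + 14*n^2 - 8*n) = (n - 1)*(n + 3)*(n^3 - 6*n^2 + 8*n) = (n - 4)*(n - 1)*(n + 3)*(n^2 - 2*n) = n*(n - 4)*(n - 1)*(n + 3)*(n - 2)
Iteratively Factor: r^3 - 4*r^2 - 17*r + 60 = (r + 4)*(r^2 - 8*r + 15) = (r - 5)*(r + 4)*(r - 3)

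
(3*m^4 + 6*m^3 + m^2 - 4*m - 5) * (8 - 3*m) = -9*m^5 + 6*m^4 + 45*m^3 + 20*m^2 - 17*m - 40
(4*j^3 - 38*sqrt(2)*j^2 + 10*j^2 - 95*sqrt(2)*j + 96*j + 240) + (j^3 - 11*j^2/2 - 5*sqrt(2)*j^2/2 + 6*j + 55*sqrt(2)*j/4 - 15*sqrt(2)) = 5*j^3 - 81*sqrt(2)*j^2/2 + 9*j^2/2 - 325*sqrt(2)*j/4 + 102*j - 15*sqrt(2) + 240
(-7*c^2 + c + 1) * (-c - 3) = 7*c^3 + 20*c^2 - 4*c - 3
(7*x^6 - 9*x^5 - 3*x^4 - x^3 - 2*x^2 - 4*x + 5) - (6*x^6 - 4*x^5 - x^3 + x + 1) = x^6 - 5*x^5 - 3*x^4 - 2*x^2 - 5*x + 4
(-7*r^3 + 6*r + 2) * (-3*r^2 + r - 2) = 21*r^5 - 7*r^4 - 4*r^3 - 10*r - 4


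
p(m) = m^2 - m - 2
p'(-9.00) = -19.00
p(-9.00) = 88.00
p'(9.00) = 17.00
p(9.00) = 70.00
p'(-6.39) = -13.78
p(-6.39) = 45.22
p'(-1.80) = -4.60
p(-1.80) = 3.04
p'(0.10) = -0.80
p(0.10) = -2.09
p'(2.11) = 3.22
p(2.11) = 0.34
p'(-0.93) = -2.86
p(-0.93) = -0.21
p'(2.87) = 4.74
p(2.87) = 3.37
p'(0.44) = -0.12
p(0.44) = -2.25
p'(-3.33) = -7.66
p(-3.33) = 12.42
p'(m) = 2*m - 1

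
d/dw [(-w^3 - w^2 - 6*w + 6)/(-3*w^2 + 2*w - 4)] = (3*w^4 - 4*w^3 - 8*w^2 + 44*w + 12)/(9*w^4 - 12*w^3 + 28*w^2 - 16*w + 16)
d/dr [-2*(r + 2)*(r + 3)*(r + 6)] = -6*r^2 - 44*r - 72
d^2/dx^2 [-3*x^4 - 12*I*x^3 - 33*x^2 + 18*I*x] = -36*x^2 - 72*I*x - 66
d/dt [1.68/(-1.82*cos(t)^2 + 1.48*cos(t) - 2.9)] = (2.4864 - 6.1152*cos(t))*sin(t)/(1.82*cos(t)^2 - 1.48*cos(t) + 2.9)^2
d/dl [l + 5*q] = 1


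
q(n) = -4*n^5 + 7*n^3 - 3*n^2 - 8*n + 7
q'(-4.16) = -5609.30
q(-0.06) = 7.47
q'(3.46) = -2643.74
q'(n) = -20*n^4 + 21*n^2 - 6*n - 8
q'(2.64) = -848.98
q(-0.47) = 9.46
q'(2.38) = -545.04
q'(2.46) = -628.11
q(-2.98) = 758.98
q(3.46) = -1750.18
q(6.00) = -29741.00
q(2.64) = -419.19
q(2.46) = -286.99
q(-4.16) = 4467.83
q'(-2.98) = -1380.86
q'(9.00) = -129581.00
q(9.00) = -231401.00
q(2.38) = -240.12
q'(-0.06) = -7.56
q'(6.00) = -25208.00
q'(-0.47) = -1.52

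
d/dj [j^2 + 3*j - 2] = 2*j + 3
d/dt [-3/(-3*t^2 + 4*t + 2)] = 6*(2 - 3*t)/(-3*t^2 + 4*t + 2)^2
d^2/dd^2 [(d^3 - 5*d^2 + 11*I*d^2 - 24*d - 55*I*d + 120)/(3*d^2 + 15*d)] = 4*(d^3*(13 - 55*I) + 180*d^2 + 900*d + 1500)/(3*d^3*(d^3 + 15*d^2 + 75*d + 125))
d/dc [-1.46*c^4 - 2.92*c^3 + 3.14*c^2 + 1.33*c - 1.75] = -5.84*c^3 - 8.76*c^2 + 6.28*c + 1.33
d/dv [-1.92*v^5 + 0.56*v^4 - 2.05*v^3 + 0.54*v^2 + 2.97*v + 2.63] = -9.6*v^4 + 2.24*v^3 - 6.15*v^2 + 1.08*v + 2.97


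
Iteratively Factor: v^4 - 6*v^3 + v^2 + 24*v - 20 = (v - 2)*(v^3 - 4*v^2 - 7*v + 10) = (v - 5)*(v - 2)*(v^2 + v - 2) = (v - 5)*(v - 2)*(v + 2)*(v - 1)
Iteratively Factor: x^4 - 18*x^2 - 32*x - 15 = (x + 3)*(x^3 - 3*x^2 - 9*x - 5) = (x - 5)*(x + 3)*(x^2 + 2*x + 1) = (x - 5)*(x + 1)*(x + 3)*(x + 1)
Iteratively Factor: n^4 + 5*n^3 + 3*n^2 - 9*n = (n - 1)*(n^3 + 6*n^2 + 9*n) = (n - 1)*(n + 3)*(n^2 + 3*n) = n*(n - 1)*(n + 3)*(n + 3)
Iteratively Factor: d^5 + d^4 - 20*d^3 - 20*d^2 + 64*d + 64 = (d + 4)*(d^4 - 3*d^3 - 8*d^2 + 12*d + 16) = (d + 1)*(d + 4)*(d^3 - 4*d^2 - 4*d + 16) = (d - 2)*(d + 1)*(d + 4)*(d^2 - 2*d - 8) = (d - 4)*(d - 2)*(d + 1)*(d + 4)*(d + 2)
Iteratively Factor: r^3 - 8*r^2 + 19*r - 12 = (r - 3)*(r^2 - 5*r + 4) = (r - 3)*(r - 1)*(r - 4)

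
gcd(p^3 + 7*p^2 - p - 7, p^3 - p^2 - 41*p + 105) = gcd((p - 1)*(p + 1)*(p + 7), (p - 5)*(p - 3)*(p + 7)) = p + 7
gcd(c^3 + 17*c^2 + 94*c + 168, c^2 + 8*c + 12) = c + 6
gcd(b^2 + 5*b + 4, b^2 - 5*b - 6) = b + 1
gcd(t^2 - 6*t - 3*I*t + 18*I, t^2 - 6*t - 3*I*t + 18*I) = t^2 + t*(-6 - 3*I) + 18*I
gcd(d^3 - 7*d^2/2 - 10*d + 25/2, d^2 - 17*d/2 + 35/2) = d - 5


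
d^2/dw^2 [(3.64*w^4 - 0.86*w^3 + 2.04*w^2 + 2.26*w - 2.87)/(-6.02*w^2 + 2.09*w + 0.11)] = (-263.830112*w^6 + 274.786512*w^5 - 80.9368559999999*w^4 - 219.877612*w^3 + 616.612116*w^2 - 225.575592*w + 29.863702)/(218.167208*w^6 - 227.227308*w^5 + 66.928554*w^4 - 0.825341*w^3 - 1.222947*w^2 - 0.075867*w - 0.001331)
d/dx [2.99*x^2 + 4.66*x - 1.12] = 5.98*x + 4.66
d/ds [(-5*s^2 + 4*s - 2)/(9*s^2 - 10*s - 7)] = 2*(7*s^2 + 53*s - 24)/(81*s^4 - 180*s^3 - 26*s^2 + 140*s + 49)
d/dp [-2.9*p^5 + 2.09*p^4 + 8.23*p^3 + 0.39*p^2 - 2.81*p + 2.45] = -14.5*p^4 + 8.36*p^3 + 24.69*p^2 + 0.78*p - 2.81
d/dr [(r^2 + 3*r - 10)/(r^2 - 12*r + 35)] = 15*(-r^2 + 6*r - 1)/(r^4 - 24*r^3 + 214*r^2 - 840*r + 1225)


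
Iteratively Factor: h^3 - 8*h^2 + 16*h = (h - 4)*(h^2 - 4*h) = h*(h - 4)*(h - 4)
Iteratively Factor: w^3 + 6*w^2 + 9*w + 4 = (w + 1)*(w^2 + 5*w + 4) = (w + 1)^2*(w + 4)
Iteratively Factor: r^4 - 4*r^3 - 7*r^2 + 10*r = (r)*(r^3 - 4*r^2 - 7*r + 10) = r*(r + 2)*(r^2 - 6*r + 5) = r*(r - 5)*(r + 2)*(r - 1)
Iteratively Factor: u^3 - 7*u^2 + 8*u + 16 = (u - 4)*(u^2 - 3*u - 4) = (u - 4)*(u + 1)*(u - 4)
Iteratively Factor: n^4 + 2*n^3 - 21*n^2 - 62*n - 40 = (n - 5)*(n^3 + 7*n^2 + 14*n + 8) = (n - 5)*(n + 1)*(n^2 + 6*n + 8) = (n - 5)*(n + 1)*(n + 4)*(n + 2)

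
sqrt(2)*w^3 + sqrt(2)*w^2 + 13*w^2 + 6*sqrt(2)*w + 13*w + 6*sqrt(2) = (w + 1)*(w + 6*sqrt(2))*(sqrt(2)*w + 1)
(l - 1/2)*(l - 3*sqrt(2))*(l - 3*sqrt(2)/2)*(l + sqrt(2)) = l^4 - 7*sqrt(2)*l^3/2 - l^3/2 + 7*sqrt(2)*l^2/4 + 9*sqrt(2)*l - 9*sqrt(2)/2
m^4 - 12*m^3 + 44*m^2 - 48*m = m*(m - 6)*(m - 4)*(m - 2)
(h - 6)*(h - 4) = h^2 - 10*h + 24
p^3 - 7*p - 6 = (p - 3)*(p + 1)*(p + 2)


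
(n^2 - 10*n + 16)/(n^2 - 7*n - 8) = (n - 2)/(n + 1)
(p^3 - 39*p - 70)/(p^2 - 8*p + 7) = (p^2 + 7*p + 10)/(p - 1)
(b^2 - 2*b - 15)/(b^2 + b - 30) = (b + 3)/(b + 6)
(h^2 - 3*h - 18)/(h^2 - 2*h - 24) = (h + 3)/(h + 4)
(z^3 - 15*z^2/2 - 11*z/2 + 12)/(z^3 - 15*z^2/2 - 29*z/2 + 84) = (2*z^2 + z - 3)/(2*z^2 + z - 21)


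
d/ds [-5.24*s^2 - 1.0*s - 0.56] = -10.48*s - 1.0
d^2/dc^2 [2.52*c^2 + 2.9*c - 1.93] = 5.04000000000000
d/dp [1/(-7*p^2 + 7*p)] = (2*p - 1)/(7*p^2*(p - 1)^2)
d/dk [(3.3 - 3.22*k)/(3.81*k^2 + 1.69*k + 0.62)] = (12.2682*k^2 - 25.146*k - 7.5734)/(14.5161*k^4 + 12.8778*k^3 + 7.5805*k^2 + 2.0956*k + 0.3844)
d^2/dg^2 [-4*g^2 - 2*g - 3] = -8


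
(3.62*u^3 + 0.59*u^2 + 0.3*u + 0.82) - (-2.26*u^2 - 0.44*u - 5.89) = 3.62*u^3 + 2.85*u^2 + 0.74*u + 6.71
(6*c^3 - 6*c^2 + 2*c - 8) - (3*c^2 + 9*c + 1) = 6*c^3 - 9*c^2 - 7*c - 9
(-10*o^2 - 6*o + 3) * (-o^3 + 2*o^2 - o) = 10*o^5 - 14*o^4 - 5*o^3 + 12*o^2 - 3*o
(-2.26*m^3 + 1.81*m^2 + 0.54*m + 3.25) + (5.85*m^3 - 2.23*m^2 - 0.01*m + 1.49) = 3.59*m^3 - 0.42*m^2 + 0.53*m + 4.74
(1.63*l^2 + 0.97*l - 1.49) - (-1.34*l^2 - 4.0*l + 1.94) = 2.97*l^2 + 4.97*l - 3.43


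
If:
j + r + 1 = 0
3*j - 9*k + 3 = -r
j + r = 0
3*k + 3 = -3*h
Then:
No Solution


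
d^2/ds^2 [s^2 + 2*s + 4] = 2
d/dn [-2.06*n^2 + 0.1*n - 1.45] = 0.1 - 4.12*n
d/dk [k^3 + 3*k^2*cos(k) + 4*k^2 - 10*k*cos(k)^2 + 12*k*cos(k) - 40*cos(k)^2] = -3*k^2*sin(k) + 3*k^2 - 12*k*sin(k) + 10*k*sin(2*k) + 6*k*cos(k) + 8*k + 40*sin(2*k) - 10*cos(k)^2 + 12*cos(k)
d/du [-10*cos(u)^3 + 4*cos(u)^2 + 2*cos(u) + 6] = 2*(15*cos(u)^2 - 4*cos(u) - 1)*sin(u)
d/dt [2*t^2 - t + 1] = 4*t - 1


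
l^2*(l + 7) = l^3 + 7*l^2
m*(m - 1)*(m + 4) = m^3 + 3*m^2 - 4*m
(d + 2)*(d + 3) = d^2 + 5*d + 6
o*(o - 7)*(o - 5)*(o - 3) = o^4 - 15*o^3 + 71*o^2 - 105*o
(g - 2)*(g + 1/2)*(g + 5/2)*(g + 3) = g^4 + 4*g^3 - 7*g^2/4 - 67*g/4 - 15/2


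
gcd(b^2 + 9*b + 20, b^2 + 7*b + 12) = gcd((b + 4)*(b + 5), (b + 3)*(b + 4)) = b + 4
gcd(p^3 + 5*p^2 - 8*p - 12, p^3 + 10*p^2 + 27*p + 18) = p^2 + 7*p + 6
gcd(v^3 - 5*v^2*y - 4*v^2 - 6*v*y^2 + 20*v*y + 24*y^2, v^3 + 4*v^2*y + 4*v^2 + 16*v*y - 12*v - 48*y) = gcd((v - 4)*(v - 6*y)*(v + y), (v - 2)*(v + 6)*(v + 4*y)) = 1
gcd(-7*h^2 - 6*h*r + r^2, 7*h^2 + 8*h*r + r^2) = h + r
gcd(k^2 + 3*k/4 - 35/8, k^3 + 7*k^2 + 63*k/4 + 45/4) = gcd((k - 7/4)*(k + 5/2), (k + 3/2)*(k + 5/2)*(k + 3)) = k + 5/2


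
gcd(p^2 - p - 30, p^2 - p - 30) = p^2 - p - 30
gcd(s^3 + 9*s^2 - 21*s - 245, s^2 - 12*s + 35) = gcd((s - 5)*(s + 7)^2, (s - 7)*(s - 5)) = s - 5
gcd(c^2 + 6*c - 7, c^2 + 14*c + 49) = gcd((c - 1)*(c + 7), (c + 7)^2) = c + 7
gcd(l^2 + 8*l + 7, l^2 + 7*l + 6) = l + 1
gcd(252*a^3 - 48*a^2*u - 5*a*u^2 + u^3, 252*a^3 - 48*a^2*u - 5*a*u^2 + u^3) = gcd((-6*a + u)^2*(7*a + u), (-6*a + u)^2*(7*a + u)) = 252*a^3 - 48*a^2*u - 5*a*u^2 + u^3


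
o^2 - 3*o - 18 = (o - 6)*(o + 3)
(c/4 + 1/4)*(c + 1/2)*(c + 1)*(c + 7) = c^4/4 + 19*c^3/8 + 39*c^2/8 + 29*c/8 + 7/8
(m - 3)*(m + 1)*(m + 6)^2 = m^4 + 10*m^3 + 9*m^2 - 108*m - 108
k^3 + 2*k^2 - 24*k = k*(k - 4)*(k + 6)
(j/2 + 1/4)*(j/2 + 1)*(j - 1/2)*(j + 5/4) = j^4/4 + 13*j^3/16 + 9*j^2/16 - 13*j/64 - 5/32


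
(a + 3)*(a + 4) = a^2 + 7*a + 12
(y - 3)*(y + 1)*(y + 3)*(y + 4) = y^4 + 5*y^3 - 5*y^2 - 45*y - 36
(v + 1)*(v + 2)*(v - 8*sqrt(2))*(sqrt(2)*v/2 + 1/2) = sqrt(2)*v^4/2 - 15*v^3/2 + 3*sqrt(2)*v^3/2 - 45*v^2/2 - 3*sqrt(2)*v^2 - 12*sqrt(2)*v - 15*v - 8*sqrt(2)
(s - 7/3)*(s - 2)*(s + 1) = s^3 - 10*s^2/3 + s/3 + 14/3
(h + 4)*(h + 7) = h^2 + 11*h + 28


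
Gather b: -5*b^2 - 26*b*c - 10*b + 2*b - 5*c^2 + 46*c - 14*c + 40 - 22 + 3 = -5*b^2 + b*(-26*c - 8) - 5*c^2 + 32*c + 21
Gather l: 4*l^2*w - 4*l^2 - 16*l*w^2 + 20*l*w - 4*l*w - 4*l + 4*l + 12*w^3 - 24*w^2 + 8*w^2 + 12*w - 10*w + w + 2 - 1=l^2*(4*w - 4) + l*(-16*w^2 + 16*w) + 12*w^3 - 16*w^2 + 3*w + 1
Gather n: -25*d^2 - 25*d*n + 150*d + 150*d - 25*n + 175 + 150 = -25*d^2 + 300*d + n*(-25*d - 25) + 325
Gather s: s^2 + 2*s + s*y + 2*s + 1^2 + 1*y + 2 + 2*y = s^2 + s*(y + 4) + 3*y + 3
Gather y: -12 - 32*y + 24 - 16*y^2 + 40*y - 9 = -16*y^2 + 8*y + 3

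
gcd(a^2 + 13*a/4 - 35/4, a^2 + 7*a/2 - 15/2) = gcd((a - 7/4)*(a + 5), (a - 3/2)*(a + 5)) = a + 5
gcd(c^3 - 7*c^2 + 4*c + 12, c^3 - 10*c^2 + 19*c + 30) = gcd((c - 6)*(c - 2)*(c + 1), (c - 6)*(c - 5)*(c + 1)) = c^2 - 5*c - 6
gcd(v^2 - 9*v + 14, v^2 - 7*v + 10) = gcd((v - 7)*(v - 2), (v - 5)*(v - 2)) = v - 2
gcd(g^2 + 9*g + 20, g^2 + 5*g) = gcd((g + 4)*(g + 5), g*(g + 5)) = g + 5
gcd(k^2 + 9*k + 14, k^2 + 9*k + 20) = 1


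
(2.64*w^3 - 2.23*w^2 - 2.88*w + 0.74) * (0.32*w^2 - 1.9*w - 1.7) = 0.8448*w^5 - 5.7296*w^4 - 1.1726*w^3 + 9.4998*w^2 + 3.49*w - 1.258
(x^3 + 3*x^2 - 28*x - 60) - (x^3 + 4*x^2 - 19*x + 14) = -x^2 - 9*x - 74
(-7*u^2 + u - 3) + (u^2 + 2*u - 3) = -6*u^2 + 3*u - 6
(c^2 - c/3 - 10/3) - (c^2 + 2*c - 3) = -7*c/3 - 1/3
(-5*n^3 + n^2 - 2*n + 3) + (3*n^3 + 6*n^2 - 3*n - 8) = -2*n^3 + 7*n^2 - 5*n - 5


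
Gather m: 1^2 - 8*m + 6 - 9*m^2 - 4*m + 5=-9*m^2 - 12*m + 12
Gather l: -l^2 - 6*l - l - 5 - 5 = -l^2 - 7*l - 10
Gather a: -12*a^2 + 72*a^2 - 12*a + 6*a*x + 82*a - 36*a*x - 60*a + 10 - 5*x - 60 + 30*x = 60*a^2 + a*(10 - 30*x) + 25*x - 50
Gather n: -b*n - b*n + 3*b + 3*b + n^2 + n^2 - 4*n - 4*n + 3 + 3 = 6*b + 2*n^2 + n*(-2*b - 8) + 6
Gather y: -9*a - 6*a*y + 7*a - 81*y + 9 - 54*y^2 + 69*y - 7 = -2*a - 54*y^2 + y*(-6*a - 12) + 2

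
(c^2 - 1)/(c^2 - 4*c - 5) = (c - 1)/(c - 5)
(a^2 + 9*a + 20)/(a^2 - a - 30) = (a + 4)/(a - 6)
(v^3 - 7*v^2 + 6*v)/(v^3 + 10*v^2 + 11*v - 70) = v*(v^2 - 7*v + 6)/(v^3 + 10*v^2 + 11*v - 70)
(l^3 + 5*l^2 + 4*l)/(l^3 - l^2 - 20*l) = (l + 1)/(l - 5)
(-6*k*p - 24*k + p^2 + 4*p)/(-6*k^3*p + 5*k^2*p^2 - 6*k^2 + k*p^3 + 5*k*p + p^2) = (-6*k*p - 24*k + p^2 + 4*p)/(-6*k^3*p + 5*k^2*p^2 - 6*k^2 + k*p^3 + 5*k*p + p^2)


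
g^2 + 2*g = g*(g + 2)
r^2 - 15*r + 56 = (r - 8)*(r - 7)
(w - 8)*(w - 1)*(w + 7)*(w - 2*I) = w^4 - 2*w^3 - 2*I*w^3 - 55*w^2 + 4*I*w^2 + 56*w + 110*I*w - 112*I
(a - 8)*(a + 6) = a^2 - 2*a - 48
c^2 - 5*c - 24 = (c - 8)*(c + 3)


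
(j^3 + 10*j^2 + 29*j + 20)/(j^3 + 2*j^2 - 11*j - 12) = (j + 5)/(j - 3)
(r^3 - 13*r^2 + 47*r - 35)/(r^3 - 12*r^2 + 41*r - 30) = (r - 7)/(r - 6)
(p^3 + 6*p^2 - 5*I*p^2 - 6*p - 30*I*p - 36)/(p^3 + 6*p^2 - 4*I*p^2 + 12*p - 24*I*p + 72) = (p^2 - 5*I*p - 6)/(p^2 - 4*I*p + 12)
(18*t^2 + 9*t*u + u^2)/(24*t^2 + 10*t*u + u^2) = (3*t + u)/(4*t + u)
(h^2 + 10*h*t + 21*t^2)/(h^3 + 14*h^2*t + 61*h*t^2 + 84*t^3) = 1/(h + 4*t)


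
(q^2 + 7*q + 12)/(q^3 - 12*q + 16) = (q + 3)/(q^2 - 4*q + 4)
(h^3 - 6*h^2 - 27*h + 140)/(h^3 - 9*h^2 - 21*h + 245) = (h - 4)/(h - 7)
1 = 1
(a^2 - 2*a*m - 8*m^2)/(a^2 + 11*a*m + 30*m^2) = (a^2 - 2*a*m - 8*m^2)/(a^2 + 11*a*m + 30*m^2)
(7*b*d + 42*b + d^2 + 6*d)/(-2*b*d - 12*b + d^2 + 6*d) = (-7*b - d)/(2*b - d)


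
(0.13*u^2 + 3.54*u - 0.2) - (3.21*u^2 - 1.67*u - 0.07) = -3.08*u^2 + 5.21*u - 0.13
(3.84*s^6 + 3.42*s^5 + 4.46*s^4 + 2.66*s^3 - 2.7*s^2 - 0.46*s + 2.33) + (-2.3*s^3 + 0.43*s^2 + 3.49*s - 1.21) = 3.84*s^6 + 3.42*s^5 + 4.46*s^4 + 0.36*s^3 - 2.27*s^2 + 3.03*s + 1.12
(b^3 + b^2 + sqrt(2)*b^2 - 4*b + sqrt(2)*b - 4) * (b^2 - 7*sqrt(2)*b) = b^5 - 6*sqrt(2)*b^4 + b^4 - 18*b^3 - 6*sqrt(2)*b^3 - 18*b^2 + 28*sqrt(2)*b^2 + 28*sqrt(2)*b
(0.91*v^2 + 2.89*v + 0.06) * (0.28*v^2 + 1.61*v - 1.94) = 0.2548*v^4 + 2.2743*v^3 + 2.9043*v^2 - 5.51*v - 0.1164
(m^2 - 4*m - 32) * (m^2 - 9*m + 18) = m^4 - 13*m^3 + 22*m^2 + 216*m - 576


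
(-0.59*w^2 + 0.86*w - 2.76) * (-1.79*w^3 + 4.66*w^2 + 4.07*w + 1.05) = 1.0561*w^5 - 4.2888*w^4 + 6.5467*w^3 - 9.9809*w^2 - 10.3302*w - 2.898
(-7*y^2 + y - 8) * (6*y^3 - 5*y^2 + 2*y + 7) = -42*y^5 + 41*y^4 - 67*y^3 - 7*y^2 - 9*y - 56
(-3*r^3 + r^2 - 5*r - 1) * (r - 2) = -3*r^4 + 7*r^3 - 7*r^2 + 9*r + 2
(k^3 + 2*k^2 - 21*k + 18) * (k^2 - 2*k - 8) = k^5 - 33*k^3 + 44*k^2 + 132*k - 144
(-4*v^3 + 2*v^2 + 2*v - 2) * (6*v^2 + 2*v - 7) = -24*v^5 + 4*v^4 + 44*v^3 - 22*v^2 - 18*v + 14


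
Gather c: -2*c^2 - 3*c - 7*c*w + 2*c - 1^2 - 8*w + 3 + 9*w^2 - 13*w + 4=-2*c^2 + c*(-7*w - 1) + 9*w^2 - 21*w + 6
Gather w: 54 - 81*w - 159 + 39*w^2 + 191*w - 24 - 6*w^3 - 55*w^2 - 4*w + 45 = -6*w^3 - 16*w^2 + 106*w - 84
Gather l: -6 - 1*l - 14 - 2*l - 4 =-3*l - 24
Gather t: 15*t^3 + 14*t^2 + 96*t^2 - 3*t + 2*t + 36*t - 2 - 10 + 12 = 15*t^3 + 110*t^2 + 35*t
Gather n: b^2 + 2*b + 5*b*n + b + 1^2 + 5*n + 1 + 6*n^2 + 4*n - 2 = b^2 + 3*b + 6*n^2 + n*(5*b + 9)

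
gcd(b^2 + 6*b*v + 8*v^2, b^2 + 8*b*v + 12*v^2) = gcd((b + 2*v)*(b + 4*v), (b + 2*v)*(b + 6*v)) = b + 2*v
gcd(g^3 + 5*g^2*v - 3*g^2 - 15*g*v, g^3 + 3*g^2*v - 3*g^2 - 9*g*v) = g^2 - 3*g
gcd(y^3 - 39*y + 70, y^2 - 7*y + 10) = y^2 - 7*y + 10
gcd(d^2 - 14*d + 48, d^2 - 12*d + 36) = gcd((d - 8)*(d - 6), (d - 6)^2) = d - 6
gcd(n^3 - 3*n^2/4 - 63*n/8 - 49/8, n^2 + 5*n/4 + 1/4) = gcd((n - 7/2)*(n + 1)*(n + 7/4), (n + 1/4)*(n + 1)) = n + 1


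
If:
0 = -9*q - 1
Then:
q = -1/9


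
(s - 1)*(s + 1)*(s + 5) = s^3 + 5*s^2 - s - 5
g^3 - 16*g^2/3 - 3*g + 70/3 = (g - 5)*(g - 7/3)*(g + 2)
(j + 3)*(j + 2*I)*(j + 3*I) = j^3 + 3*j^2 + 5*I*j^2 - 6*j + 15*I*j - 18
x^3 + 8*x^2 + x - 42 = (x - 2)*(x + 3)*(x + 7)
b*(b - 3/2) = b^2 - 3*b/2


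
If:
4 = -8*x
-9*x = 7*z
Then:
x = -1/2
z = 9/14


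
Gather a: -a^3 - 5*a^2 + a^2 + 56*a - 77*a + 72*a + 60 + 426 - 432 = -a^3 - 4*a^2 + 51*a + 54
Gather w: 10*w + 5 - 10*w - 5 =0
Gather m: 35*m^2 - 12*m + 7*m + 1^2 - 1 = 35*m^2 - 5*m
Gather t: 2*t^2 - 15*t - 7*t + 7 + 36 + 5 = 2*t^2 - 22*t + 48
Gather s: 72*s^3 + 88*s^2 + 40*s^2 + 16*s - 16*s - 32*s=72*s^3 + 128*s^2 - 32*s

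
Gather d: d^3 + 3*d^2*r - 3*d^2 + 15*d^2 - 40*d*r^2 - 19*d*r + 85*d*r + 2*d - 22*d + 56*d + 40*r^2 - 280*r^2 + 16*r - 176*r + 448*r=d^3 + d^2*(3*r + 12) + d*(-40*r^2 + 66*r + 36) - 240*r^2 + 288*r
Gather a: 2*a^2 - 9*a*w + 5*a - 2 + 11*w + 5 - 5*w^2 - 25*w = 2*a^2 + a*(5 - 9*w) - 5*w^2 - 14*w + 3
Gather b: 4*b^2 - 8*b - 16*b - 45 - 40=4*b^2 - 24*b - 85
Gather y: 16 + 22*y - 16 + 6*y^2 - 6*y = 6*y^2 + 16*y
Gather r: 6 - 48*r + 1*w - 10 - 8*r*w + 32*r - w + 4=r*(-8*w - 16)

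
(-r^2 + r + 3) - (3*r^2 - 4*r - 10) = -4*r^2 + 5*r + 13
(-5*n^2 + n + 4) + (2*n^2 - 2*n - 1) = -3*n^2 - n + 3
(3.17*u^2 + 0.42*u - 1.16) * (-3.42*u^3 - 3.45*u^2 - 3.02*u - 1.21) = -10.8414*u^5 - 12.3729*u^4 - 7.0552*u^3 - 1.1021*u^2 + 2.995*u + 1.4036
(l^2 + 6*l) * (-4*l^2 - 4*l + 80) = -4*l^4 - 28*l^3 + 56*l^2 + 480*l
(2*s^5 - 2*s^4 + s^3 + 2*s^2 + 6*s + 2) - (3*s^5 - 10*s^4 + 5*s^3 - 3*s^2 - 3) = -s^5 + 8*s^4 - 4*s^3 + 5*s^2 + 6*s + 5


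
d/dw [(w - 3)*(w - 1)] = 2*w - 4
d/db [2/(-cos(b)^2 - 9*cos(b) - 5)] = -2*(2*cos(b) + 9)*sin(b)/(cos(b)^2 + 9*cos(b) + 5)^2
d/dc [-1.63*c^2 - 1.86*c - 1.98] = -3.26*c - 1.86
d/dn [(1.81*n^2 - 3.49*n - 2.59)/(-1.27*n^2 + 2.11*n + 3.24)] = (-0.613200000000003*n^2 + 5.1502*n - 5.8427)/(1.6129*n^4 - 5.3594*n^3 - 3.7775*n^2 + 13.6728*n + 10.4976)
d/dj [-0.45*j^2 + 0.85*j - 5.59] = 0.85 - 0.9*j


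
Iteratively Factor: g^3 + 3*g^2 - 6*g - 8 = (g - 2)*(g^2 + 5*g + 4) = (g - 2)*(g + 4)*(g + 1)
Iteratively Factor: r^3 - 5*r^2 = (r - 5)*(r^2) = r*(r - 5)*(r)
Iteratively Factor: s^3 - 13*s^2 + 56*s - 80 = (s - 5)*(s^2 - 8*s + 16) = (s - 5)*(s - 4)*(s - 4)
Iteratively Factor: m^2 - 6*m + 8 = (m - 4)*(m - 2)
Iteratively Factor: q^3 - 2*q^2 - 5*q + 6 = (q - 1)*(q^2 - q - 6) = (q - 3)*(q - 1)*(q + 2)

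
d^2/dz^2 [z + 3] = 0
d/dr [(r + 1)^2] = 2*r + 2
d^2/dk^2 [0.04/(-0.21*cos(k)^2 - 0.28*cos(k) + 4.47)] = (0.007056*(1 - cos(k)^2)^2 + 0.007056*cos(k)^3 + 0.156856*cos(k)^2 + 0.035952*cos(k) - 0.088424)/(0.21*cos(k)^2 + 0.28*cos(k) - 4.47)^3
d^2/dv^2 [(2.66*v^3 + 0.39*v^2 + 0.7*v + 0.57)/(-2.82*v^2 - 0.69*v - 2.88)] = (-2.8421709430404e-14*v^5 + 31.058424*v^3 - 39.908376*v^2 - 104.92254*v + 5.028318)/(22.425768*v^6 + 16.461468*v^5 + 72.736542*v^4 + 33.951933*v^3 + 74.284128*v^2 + 17.169408*v + 23.887872)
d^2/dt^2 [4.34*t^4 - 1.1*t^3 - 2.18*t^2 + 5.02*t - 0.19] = 52.08*t^2 - 6.6*t - 4.36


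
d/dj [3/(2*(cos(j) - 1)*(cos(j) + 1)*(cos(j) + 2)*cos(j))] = 3*(2*cos(j)^3 + 3*cos(j)^2 - cos(j) - 1)/((cos(j) + 2)^2*sin(j)^3*cos(j)^2)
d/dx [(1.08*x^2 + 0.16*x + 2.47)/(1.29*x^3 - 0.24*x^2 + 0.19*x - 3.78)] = (-1.3932*x^4 - 0.4128*x^3 - 9.3153*x^2 - 6.9792*x - 1.0741)/(1.6641*x^6 - 0.6192*x^5 + 0.5478*x^4 - 9.8436*x^3 + 1.8505*x^2 - 1.4364*x + 14.2884)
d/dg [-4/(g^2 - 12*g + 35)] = 8*(g - 6)/(g^2 - 12*g + 35)^2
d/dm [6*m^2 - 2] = 12*m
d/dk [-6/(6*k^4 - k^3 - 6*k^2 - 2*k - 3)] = 6*(24*k^3 - 3*k^2 - 12*k - 2)/(-6*k^4 + k^3 + 6*k^2 + 2*k + 3)^2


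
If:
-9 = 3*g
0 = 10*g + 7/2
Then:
No Solution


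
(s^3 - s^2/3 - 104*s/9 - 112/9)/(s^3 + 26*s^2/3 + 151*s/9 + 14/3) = (3*s^2 - 8*s - 16)/(3*s^2 + 19*s + 6)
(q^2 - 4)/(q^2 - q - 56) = (4 - q^2)/(-q^2 + q + 56)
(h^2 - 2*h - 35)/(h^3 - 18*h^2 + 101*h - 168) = (h + 5)/(h^2 - 11*h + 24)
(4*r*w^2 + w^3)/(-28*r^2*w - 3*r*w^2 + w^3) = -w/(7*r - w)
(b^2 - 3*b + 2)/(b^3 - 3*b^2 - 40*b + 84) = (b - 1)/(b^2 - b - 42)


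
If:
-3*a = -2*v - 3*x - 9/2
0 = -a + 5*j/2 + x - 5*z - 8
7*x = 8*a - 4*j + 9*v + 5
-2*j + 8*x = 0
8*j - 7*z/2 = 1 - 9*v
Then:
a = 29437/30020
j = 4797/7505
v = -6117/6004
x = 4797/30020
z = -21683/15010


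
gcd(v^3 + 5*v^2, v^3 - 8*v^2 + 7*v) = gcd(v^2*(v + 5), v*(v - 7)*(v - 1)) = v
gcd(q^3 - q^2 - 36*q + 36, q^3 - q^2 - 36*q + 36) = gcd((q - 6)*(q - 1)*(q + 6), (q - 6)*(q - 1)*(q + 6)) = q^3 - q^2 - 36*q + 36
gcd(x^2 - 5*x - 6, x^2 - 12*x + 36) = x - 6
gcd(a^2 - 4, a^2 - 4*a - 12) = a + 2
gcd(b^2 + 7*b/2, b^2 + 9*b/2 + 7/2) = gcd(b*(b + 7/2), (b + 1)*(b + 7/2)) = b + 7/2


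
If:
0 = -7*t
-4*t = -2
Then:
No Solution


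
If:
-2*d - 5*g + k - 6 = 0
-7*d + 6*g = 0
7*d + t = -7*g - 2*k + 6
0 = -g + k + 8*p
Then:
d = -6*t/185 - 36/185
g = -7*t/185 - 42/185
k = 828/185 - 47*t/185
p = t/37 - 87/148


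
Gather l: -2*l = -2*l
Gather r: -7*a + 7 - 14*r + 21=-7*a - 14*r + 28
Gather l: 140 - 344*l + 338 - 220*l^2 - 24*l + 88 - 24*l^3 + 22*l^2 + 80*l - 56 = -24*l^3 - 198*l^2 - 288*l + 510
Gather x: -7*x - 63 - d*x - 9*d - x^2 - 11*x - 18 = -9*d - x^2 + x*(-d - 18) - 81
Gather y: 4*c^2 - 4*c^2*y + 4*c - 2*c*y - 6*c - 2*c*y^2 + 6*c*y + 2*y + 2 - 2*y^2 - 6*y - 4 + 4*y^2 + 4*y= 4*c^2 - 2*c + y^2*(2 - 2*c) + y*(-4*c^2 + 4*c) - 2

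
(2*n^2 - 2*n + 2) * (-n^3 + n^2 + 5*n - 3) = -2*n^5 + 4*n^4 + 6*n^3 - 14*n^2 + 16*n - 6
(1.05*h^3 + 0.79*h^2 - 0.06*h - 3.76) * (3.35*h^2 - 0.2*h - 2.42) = 3.5175*h^5 + 2.4365*h^4 - 2.9*h^3 - 14.4958*h^2 + 0.8972*h + 9.0992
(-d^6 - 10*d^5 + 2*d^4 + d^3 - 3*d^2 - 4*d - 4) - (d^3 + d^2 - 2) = -d^6 - 10*d^5 + 2*d^4 - 4*d^2 - 4*d - 2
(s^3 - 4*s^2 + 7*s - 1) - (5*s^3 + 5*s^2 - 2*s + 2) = -4*s^3 - 9*s^2 + 9*s - 3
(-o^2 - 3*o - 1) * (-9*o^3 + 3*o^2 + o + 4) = 9*o^5 + 24*o^4 - o^3 - 10*o^2 - 13*o - 4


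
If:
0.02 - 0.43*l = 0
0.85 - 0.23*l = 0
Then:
No Solution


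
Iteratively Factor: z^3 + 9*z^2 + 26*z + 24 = (z + 4)*(z^2 + 5*z + 6) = (z + 3)*(z + 4)*(z + 2)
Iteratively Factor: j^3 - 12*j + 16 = (j + 4)*(j^2 - 4*j + 4) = (j - 2)*(j + 4)*(j - 2)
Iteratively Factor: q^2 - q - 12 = (q + 3)*(q - 4)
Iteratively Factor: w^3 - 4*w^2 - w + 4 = (w + 1)*(w^2 - 5*w + 4) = (w - 4)*(w + 1)*(w - 1)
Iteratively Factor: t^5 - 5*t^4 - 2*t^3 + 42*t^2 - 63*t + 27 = (t - 1)*(t^4 - 4*t^3 - 6*t^2 + 36*t - 27) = (t - 1)^2*(t^3 - 3*t^2 - 9*t + 27) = (t - 3)*(t - 1)^2*(t^2 - 9) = (t - 3)^2*(t - 1)^2*(t + 3)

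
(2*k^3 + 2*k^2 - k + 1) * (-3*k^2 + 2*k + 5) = -6*k^5 - 2*k^4 + 17*k^3 + 5*k^2 - 3*k + 5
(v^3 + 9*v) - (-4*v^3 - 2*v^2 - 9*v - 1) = 5*v^3 + 2*v^2 + 18*v + 1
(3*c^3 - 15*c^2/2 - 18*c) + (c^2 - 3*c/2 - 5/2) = 3*c^3 - 13*c^2/2 - 39*c/2 - 5/2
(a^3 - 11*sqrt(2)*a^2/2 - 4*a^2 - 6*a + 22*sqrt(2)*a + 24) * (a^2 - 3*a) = a^5 - 11*sqrt(2)*a^4/2 - 7*a^4 + 6*a^3 + 77*sqrt(2)*a^3/2 - 66*sqrt(2)*a^2 + 42*a^2 - 72*a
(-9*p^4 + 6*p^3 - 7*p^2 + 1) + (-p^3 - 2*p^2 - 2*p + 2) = -9*p^4 + 5*p^3 - 9*p^2 - 2*p + 3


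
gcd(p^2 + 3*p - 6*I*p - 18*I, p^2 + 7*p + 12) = p + 3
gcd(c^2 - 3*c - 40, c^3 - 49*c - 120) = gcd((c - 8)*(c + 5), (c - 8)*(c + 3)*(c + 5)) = c^2 - 3*c - 40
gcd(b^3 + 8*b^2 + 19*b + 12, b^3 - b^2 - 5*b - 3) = b + 1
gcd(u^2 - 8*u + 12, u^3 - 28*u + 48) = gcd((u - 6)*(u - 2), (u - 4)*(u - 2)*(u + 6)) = u - 2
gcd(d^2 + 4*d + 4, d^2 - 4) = d + 2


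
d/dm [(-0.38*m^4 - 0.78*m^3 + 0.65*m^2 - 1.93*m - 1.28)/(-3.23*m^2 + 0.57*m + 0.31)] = (2.4548*m^5 + 1.8696*m^4 - 1.3604*m^3 - 6.5888*m^2 - 7.8658*m + 0.1313)/(10.4329*m^4 - 3.6822*m^3 - 1.6777*m^2 + 0.3534*m + 0.0961)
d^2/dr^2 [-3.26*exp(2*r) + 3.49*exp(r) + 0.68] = (3.49 - 13.04*exp(r))*exp(r)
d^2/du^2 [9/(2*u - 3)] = 72/(2*u - 3)^3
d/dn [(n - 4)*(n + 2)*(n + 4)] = 3*n^2 + 4*n - 16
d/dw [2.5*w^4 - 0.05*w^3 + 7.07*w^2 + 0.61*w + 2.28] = 10.0*w^3 - 0.15*w^2 + 14.14*w + 0.61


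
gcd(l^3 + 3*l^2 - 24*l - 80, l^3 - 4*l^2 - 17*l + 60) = l^2 - l - 20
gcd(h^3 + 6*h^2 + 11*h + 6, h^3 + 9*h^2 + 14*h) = h + 2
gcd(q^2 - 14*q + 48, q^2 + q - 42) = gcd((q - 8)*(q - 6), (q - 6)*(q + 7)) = q - 6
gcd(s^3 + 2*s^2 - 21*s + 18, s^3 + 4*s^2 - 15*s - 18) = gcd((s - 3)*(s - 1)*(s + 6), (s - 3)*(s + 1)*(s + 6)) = s^2 + 3*s - 18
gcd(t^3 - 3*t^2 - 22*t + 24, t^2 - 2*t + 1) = t - 1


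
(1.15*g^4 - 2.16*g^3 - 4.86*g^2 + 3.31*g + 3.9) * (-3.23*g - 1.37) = -3.7145*g^5 + 5.4013*g^4 + 18.657*g^3 - 4.0331*g^2 - 17.1317*g - 5.343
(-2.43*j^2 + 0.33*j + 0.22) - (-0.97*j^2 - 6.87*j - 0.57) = -1.46*j^2 + 7.2*j + 0.79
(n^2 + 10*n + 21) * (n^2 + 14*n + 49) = n^4 + 24*n^3 + 210*n^2 + 784*n + 1029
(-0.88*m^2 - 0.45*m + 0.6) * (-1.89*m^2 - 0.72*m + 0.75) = 1.6632*m^4 + 1.4841*m^3 - 1.47*m^2 - 0.7695*m + 0.45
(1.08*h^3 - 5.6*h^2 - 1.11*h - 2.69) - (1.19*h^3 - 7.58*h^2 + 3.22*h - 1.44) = -0.11*h^3 + 1.98*h^2 - 4.33*h - 1.25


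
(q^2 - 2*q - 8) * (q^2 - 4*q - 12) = q^4 - 6*q^3 - 12*q^2 + 56*q + 96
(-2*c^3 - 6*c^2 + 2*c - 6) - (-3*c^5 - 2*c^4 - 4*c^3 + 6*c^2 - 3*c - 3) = 3*c^5 + 2*c^4 + 2*c^3 - 12*c^2 + 5*c - 3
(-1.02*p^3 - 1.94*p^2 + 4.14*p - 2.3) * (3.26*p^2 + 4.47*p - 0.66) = -3.3252*p^5 - 10.8838*p^4 + 5.4978*p^3 + 12.2882*p^2 - 13.0134*p + 1.518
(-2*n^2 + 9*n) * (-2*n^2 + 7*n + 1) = 4*n^4 - 32*n^3 + 61*n^2 + 9*n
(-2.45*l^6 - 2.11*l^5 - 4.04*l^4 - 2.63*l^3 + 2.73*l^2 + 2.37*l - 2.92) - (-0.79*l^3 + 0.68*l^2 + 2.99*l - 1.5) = -2.45*l^6 - 2.11*l^5 - 4.04*l^4 - 1.84*l^3 + 2.05*l^2 - 0.62*l - 1.42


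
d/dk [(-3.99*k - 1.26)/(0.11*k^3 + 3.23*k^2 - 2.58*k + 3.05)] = (0.8778*k^3 + 13.3035*k^2 + 8.1396*k - 15.4203)/(0.0121*k^6 + 0.7106*k^5 + 9.8653*k^4 - 15.9958*k^3 + 26.3594*k^2 - 15.738*k + 9.3025)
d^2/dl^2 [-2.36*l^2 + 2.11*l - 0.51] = -4.72000000000000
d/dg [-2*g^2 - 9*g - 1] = -4*g - 9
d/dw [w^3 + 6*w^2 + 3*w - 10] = 3*w^2 + 12*w + 3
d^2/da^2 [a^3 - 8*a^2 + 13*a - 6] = 6*a - 16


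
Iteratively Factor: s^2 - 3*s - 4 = (s + 1)*(s - 4)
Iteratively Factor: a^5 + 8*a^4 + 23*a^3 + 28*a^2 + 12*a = (a + 2)*(a^4 + 6*a^3 + 11*a^2 + 6*a) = (a + 2)^2*(a^3 + 4*a^2 + 3*a) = (a + 2)^2*(a + 3)*(a^2 + a) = a*(a + 2)^2*(a + 3)*(a + 1)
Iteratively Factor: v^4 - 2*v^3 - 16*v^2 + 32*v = (v + 4)*(v^3 - 6*v^2 + 8*v) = (v - 2)*(v + 4)*(v^2 - 4*v) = (v - 4)*(v - 2)*(v + 4)*(v)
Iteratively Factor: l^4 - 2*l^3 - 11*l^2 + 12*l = (l - 4)*(l^3 + 2*l^2 - 3*l) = (l - 4)*(l - 1)*(l^2 + 3*l) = (l - 4)*(l - 1)*(l + 3)*(l)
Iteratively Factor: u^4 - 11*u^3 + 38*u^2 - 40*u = (u - 2)*(u^3 - 9*u^2 + 20*u) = u*(u - 2)*(u^2 - 9*u + 20) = u*(u - 5)*(u - 2)*(u - 4)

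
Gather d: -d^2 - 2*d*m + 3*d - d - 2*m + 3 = -d^2 + d*(2 - 2*m) - 2*m + 3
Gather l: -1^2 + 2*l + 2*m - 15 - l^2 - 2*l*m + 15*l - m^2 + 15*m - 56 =-l^2 + l*(17 - 2*m) - m^2 + 17*m - 72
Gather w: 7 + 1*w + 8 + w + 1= 2*w + 16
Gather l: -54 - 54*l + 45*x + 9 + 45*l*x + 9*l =l*(45*x - 45) + 45*x - 45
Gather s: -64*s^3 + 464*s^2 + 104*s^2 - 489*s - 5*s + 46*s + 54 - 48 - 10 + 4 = -64*s^3 + 568*s^2 - 448*s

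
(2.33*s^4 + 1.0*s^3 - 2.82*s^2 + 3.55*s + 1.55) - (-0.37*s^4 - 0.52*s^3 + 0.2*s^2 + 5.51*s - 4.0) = 2.7*s^4 + 1.52*s^3 - 3.02*s^2 - 1.96*s + 5.55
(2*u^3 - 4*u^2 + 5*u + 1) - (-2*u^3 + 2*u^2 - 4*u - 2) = 4*u^3 - 6*u^2 + 9*u + 3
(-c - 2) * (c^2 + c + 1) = -c^3 - 3*c^2 - 3*c - 2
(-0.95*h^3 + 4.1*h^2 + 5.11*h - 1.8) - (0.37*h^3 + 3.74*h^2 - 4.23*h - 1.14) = -1.32*h^3 + 0.359999999999999*h^2 + 9.34*h - 0.66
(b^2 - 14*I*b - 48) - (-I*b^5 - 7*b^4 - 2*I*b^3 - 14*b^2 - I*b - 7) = I*b^5 + 7*b^4 + 2*I*b^3 + 15*b^2 - 13*I*b - 41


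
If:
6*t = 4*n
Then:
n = 3*t/2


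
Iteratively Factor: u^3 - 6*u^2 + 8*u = (u - 2)*(u^2 - 4*u) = (u - 4)*(u - 2)*(u)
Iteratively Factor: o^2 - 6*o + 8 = (o - 4)*(o - 2)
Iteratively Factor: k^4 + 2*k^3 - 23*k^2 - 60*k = (k - 5)*(k^3 + 7*k^2 + 12*k) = k*(k - 5)*(k^2 + 7*k + 12) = k*(k - 5)*(k + 3)*(k + 4)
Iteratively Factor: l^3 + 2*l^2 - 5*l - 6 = (l - 2)*(l^2 + 4*l + 3) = (l - 2)*(l + 3)*(l + 1)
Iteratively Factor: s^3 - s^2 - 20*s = (s + 4)*(s^2 - 5*s) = (s - 5)*(s + 4)*(s)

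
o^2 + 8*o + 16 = (o + 4)^2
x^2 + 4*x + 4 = (x + 2)^2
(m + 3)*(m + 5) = m^2 + 8*m + 15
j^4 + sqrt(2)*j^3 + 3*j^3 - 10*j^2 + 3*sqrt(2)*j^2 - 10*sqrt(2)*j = j*(j - 2)*(j + 5)*(j + sqrt(2))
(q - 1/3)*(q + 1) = q^2 + 2*q/3 - 1/3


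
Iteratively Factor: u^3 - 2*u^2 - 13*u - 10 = (u + 2)*(u^2 - 4*u - 5) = (u + 1)*(u + 2)*(u - 5)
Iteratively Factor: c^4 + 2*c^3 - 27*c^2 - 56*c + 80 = (c - 1)*(c^3 + 3*c^2 - 24*c - 80) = (c - 1)*(c + 4)*(c^2 - c - 20) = (c - 1)*(c + 4)^2*(c - 5)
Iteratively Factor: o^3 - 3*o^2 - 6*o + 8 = (o - 4)*(o^2 + o - 2) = (o - 4)*(o + 2)*(o - 1)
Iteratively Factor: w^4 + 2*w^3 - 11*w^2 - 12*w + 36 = (w - 2)*(w^3 + 4*w^2 - 3*w - 18) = (w - 2)*(w + 3)*(w^2 + w - 6) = (w - 2)^2*(w + 3)*(w + 3)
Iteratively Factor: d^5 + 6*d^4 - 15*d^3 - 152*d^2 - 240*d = (d)*(d^4 + 6*d^3 - 15*d^2 - 152*d - 240) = d*(d + 4)*(d^3 + 2*d^2 - 23*d - 60) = d*(d + 3)*(d + 4)*(d^2 - d - 20) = d*(d - 5)*(d + 3)*(d + 4)*(d + 4)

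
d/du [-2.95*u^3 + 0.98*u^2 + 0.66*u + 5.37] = -8.85*u^2 + 1.96*u + 0.66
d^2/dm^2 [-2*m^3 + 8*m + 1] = -12*m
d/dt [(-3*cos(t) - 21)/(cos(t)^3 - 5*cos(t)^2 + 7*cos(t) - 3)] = 6*(sin(t)^2 - 9*cos(t) + 25)*sin(t)/((cos(t) - 3)^2*(cos(t) - 1)^3)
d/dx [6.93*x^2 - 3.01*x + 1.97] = 13.86*x - 3.01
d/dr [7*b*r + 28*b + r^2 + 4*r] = 7*b + 2*r + 4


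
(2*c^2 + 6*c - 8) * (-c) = -2*c^3 - 6*c^2 + 8*c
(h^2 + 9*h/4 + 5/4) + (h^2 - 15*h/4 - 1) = 2*h^2 - 3*h/2 + 1/4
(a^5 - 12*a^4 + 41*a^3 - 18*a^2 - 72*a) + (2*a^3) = a^5 - 12*a^4 + 43*a^3 - 18*a^2 - 72*a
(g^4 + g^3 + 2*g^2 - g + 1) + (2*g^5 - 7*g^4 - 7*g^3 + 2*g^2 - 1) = 2*g^5 - 6*g^4 - 6*g^3 + 4*g^2 - g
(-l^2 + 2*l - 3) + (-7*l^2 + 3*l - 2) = -8*l^2 + 5*l - 5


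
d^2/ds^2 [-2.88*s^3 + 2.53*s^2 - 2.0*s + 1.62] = 5.06 - 17.28*s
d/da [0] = 0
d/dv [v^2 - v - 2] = 2*v - 1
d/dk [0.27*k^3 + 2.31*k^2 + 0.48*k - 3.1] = 0.81*k^2 + 4.62*k + 0.48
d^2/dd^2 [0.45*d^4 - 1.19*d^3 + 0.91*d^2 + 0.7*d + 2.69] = 5.4*d^2 - 7.14*d + 1.82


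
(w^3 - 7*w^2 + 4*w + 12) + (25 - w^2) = w^3 - 8*w^2 + 4*w + 37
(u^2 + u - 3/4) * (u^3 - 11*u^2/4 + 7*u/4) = u^5 - 7*u^4/4 - 7*u^3/4 + 61*u^2/16 - 21*u/16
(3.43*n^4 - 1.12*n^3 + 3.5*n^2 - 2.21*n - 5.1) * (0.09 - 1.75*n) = -6.0025*n^5 + 2.2687*n^4 - 6.2258*n^3 + 4.1825*n^2 + 8.7261*n - 0.459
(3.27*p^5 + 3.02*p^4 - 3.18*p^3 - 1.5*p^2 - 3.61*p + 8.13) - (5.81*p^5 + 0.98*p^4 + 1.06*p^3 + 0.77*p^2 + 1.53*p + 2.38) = -2.54*p^5 + 2.04*p^4 - 4.24*p^3 - 2.27*p^2 - 5.14*p + 5.75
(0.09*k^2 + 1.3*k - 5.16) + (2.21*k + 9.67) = 0.09*k^2 + 3.51*k + 4.51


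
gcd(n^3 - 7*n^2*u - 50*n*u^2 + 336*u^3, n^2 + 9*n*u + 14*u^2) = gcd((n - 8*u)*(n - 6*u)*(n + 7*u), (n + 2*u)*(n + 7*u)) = n + 7*u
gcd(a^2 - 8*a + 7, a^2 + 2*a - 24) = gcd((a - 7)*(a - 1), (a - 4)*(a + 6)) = 1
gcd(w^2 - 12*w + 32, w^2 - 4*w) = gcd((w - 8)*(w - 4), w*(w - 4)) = w - 4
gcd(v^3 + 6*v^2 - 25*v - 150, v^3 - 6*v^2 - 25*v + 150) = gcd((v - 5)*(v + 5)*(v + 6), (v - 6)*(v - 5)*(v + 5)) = v^2 - 25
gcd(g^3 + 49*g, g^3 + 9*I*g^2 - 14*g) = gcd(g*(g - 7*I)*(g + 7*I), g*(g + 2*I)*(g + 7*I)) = g^2 + 7*I*g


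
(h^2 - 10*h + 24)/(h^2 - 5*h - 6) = (h - 4)/(h + 1)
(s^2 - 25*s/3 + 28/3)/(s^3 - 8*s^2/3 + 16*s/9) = 3*(s - 7)/(s*(3*s - 4))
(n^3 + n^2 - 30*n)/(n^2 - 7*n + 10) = n*(n + 6)/(n - 2)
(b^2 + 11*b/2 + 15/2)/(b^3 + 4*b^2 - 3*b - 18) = (b + 5/2)/(b^2 + b - 6)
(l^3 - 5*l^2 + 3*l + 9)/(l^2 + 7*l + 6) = (l^2 - 6*l + 9)/(l + 6)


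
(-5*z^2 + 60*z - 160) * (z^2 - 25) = -5*z^4 + 60*z^3 - 35*z^2 - 1500*z + 4000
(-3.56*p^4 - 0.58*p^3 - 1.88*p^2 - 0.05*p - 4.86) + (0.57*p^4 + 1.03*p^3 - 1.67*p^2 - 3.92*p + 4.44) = -2.99*p^4 + 0.45*p^3 - 3.55*p^2 - 3.97*p - 0.42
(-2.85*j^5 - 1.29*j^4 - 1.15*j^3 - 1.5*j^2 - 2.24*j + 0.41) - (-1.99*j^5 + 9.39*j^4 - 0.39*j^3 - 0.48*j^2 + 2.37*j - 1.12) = -0.86*j^5 - 10.68*j^4 - 0.76*j^3 - 1.02*j^2 - 4.61*j + 1.53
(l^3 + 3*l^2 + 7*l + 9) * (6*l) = 6*l^4 + 18*l^3 + 42*l^2 + 54*l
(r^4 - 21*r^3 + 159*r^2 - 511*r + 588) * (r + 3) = r^5 - 18*r^4 + 96*r^3 - 34*r^2 - 945*r + 1764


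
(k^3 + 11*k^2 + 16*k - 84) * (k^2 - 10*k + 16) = k^5 + k^4 - 78*k^3 - 68*k^2 + 1096*k - 1344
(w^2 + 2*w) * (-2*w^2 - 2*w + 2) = -2*w^4 - 6*w^3 - 2*w^2 + 4*w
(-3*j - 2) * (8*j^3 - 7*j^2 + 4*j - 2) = -24*j^4 + 5*j^3 + 2*j^2 - 2*j + 4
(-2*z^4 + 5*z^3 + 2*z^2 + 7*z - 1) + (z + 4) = -2*z^4 + 5*z^3 + 2*z^2 + 8*z + 3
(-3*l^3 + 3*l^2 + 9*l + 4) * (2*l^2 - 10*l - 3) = -6*l^5 + 36*l^4 - 3*l^3 - 91*l^2 - 67*l - 12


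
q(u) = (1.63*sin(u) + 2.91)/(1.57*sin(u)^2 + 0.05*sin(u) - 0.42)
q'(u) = (-3.14*sin(u)*cos(u) - 0.05*cos(u))*(1.63*sin(u) + 2.91)/(1.57*sin(u)^2 + 0.05*sin(u) - 0.42)^2 + 1.63*cos(u)/(1.57*sin(u)^2 + 0.05*sin(u) - 0.42) = (-9.1374*sin(u) + 1.27955*cos(2*u) - 2.10965)*cos(u)/(1.57*sin(u)^2 + 0.05*sin(u) - 0.42)^2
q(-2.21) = 2.91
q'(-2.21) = -9.53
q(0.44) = -31.65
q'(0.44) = -361.91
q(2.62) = -700.79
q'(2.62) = 184963.28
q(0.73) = 12.83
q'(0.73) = -61.89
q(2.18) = 6.27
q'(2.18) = 12.54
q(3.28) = -6.76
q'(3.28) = -2.40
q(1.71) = 3.87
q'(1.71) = 1.26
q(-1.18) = 1.60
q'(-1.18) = 2.70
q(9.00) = -26.98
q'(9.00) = 260.11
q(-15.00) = 8.75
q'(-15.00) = -68.50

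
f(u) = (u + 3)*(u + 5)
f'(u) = 2*u + 8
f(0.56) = 19.79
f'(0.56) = 9.12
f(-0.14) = 13.90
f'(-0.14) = 7.72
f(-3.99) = -1.00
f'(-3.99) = 0.02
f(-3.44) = -0.69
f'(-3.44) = 1.12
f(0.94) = 23.40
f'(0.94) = 9.88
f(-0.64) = 10.29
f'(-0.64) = 6.72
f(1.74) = 31.95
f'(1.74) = 11.48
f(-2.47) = 1.34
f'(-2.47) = 3.06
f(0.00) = 15.00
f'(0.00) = 8.00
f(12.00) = 255.00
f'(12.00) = 32.00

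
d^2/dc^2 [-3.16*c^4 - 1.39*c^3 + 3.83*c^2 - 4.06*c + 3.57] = -37.92*c^2 - 8.34*c + 7.66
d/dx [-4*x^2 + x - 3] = 1 - 8*x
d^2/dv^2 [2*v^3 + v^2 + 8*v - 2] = 12*v + 2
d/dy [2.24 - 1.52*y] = -1.52000000000000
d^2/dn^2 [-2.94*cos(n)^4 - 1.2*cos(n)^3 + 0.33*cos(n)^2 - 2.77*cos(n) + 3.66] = 47.04*cos(n)^4 + 10.8*cos(n)^3 - 36.6*cos(n)^2 - 4.43*cos(n) + 0.659999999999997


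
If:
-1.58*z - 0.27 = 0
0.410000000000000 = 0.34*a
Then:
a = 1.21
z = -0.17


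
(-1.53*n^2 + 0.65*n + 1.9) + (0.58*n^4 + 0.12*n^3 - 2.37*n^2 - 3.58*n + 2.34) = 0.58*n^4 + 0.12*n^3 - 3.9*n^2 - 2.93*n + 4.24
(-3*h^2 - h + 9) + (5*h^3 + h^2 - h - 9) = 5*h^3 - 2*h^2 - 2*h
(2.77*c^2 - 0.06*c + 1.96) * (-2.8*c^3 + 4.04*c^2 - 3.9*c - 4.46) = -7.756*c^5 + 11.3588*c^4 - 16.5334*c^3 - 4.2018*c^2 - 7.3764*c - 8.7416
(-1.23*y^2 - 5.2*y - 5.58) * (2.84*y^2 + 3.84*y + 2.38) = -3.4932*y^4 - 19.4912*y^3 - 38.7426*y^2 - 33.8032*y - 13.2804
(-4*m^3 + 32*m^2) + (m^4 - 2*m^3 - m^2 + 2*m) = m^4 - 6*m^3 + 31*m^2 + 2*m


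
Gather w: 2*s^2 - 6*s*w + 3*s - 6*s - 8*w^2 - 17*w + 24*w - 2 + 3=2*s^2 - 3*s - 8*w^2 + w*(7 - 6*s) + 1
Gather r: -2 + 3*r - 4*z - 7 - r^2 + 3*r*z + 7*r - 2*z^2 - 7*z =-r^2 + r*(3*z + 10) - 2*z^2 - 11*z - 9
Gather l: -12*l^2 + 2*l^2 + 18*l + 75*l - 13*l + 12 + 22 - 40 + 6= -10*l^2 + 80*l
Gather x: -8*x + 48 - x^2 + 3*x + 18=-x^2 - 5*x + 66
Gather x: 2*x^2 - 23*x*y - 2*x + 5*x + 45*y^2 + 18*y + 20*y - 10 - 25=2*x^2 + x*(3 - 23*y) + 45*y^2 + 38*y - 35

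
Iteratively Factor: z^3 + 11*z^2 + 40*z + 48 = (z + 4)*(z^2 + 7*z + 12) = (z + 3)*(z + 4)*(z + 4)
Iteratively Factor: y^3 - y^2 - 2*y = (y + 1)*(y^2 - 2*y) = y*(y + 1)*(y - 2)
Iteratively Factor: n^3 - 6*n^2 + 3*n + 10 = (n - 5)*(n^2 - n - 2) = (n - 5)*(n - 2)*(n + 1)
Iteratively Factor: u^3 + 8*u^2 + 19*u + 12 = (u + 4)*(u^2 + 4*u + 3) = (u + 3)*(u + 4)*(u + 1)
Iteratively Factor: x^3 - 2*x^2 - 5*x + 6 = (x - 1)*(x^2 - x - 6) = (x - 3)*(x - 1)*(x + 2)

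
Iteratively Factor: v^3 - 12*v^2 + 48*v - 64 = (v - 4)*(v^2 - 8*v + 16) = (v - 4)^2*(v - 4)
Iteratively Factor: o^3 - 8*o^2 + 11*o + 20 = (o - 5)*(o^2 - 3*o - 4) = (o - 5)*(o - 4)*(o + 1)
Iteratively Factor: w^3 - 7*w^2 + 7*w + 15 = (w - 5)*(w^2 - 2*w - 3) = (w - 5)*(w + 1)*(w - 3)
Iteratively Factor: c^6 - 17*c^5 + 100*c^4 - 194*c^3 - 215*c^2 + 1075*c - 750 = (c - 3)*(c^5 - 14*c^4 + 58*c^3 - 20*c^2 - 275*c + 250) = (c - 5)*(c - 3)*(c^4 - 9*c^3 + 13*c^2 + 45*c - 50) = (c - 5)*(c - 3)*(c - 1)*(c^3 - 8*c^2 + 5*c + 50) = (c - 5)^2*(c - 3)*(c - 1)*(c^2 - 3*c - 10) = (c - 5)^3*(c - 3)*(c - 1)*(c + 2)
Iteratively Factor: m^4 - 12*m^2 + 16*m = (m)*(m^3 - 12*m + 16) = m*(m - 2)*(m^2 + 2*m - 8) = m*(m - 2)^2*(m + 4)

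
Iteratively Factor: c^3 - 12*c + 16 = (c - 2)*(c^2 + 2*c - 8) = (c - 2)^2*(c + 4)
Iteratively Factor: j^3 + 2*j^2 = (j)*(j^2 + 2*j) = j^2*(j + 2)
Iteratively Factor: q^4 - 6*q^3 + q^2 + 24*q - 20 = (q - 2)*(q^3 - 4*q^2 - 7*q + 10) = (q - 5)*(q - 2)*(q^2 + q - 2) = (q - 5)*(q - 2)*(q + 2)*(q - 1)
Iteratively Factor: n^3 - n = (n - 1)*(n^2 + n) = n*(n - 1)*(n + 1)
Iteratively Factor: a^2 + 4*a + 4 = (a + 2)*(a + 2)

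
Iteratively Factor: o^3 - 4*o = (o - 2)*(o^2 + 2*o) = (o - 2)*(o + 2)*(o)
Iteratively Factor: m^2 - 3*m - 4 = (m - 4)*(m + 1)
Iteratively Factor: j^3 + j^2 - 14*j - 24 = (j + 3)*(j^2 - 2*j - 8) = (j - 4)*(j + 3)*(j + 2)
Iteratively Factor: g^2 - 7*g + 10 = (g - 2)*(g - 5)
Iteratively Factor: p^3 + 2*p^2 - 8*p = (p + 4)*(p^2 - 2*p) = (p - 2)*(p + 4)*(p)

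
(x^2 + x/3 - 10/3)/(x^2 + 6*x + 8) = (x - 5/3)/(x + 4)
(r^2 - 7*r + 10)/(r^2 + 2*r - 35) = (r - 2)/(r + 7)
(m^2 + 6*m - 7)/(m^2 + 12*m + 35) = (m - 1)/(m + 5)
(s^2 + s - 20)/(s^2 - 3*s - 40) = (s - 4)/(s - 8)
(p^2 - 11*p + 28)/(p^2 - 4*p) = (p - 7)/p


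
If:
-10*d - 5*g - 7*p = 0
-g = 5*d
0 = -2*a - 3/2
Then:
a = -3/4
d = 7*p/15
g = -7*p/3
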